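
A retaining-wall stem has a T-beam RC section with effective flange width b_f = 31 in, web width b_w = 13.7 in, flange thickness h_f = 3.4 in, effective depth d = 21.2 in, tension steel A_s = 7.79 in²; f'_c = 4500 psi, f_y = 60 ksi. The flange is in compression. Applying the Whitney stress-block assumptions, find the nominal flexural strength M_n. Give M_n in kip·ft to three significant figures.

M_n ≈ 747 kip·ft

Tension: T = A_s f_y = 7.79 × 60 = 467.4 kips.
Try a within the flange: a = T/(0.85 f'_c b_f) = 467.4/(0.85 × 4.5 × 31) = 3.942 in.
a = 3.942 > h_f = 3.4 in: the block extends into the web. Split into flange-overhang and web parts.
C_f = 0.85 f'_c (b_f − b_w) h_f = 0.85 × 4.5 × (31 − 13.7) × 3.4 = 225.0 kips.
Remaining web compression depth: a_w = (T − C_f)/(0.85 f'_c b_w) = (467.4 − 225.0)/(0.85 × 4.5 × 13.7) = 4.626 in.
M_n = C_f(d − h_f/2) + (T − C_f)(d − a_w/2) = 225.0 × (21.2 − 1.7) + 242.4 × (21.2 − 2.313) = 4387.5 + 4578.2 = 8965.7 kip·in.
M_n = 8965.7/12 = 747.14 kip·ft.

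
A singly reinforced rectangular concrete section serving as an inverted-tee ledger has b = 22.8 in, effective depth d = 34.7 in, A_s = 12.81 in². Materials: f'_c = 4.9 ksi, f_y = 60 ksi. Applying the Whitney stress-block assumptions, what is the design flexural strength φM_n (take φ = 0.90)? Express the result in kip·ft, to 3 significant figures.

T = A_s f_y = 12.81 × 60 = 768.6 kips.
a = T/(0.85 f'_c b) = 768.6/(0.85 × 4.9 × 22.8) = 8.094 in.
M_n = T(d − a/2) = 768.6 × (34.7 − 4.047) = 23559.9 kip·in = 23559.9/12 = 1963.33 kip·ft.
φM_n = 0.90 × 1963.33 = 1767.00 kip·ft.

φM_n ≈ 1770 kip·ft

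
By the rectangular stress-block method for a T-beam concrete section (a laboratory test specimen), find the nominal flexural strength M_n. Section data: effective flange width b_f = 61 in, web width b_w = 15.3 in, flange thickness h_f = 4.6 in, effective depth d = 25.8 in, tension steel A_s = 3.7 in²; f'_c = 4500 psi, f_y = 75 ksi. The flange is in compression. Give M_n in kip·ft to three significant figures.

M_n ≈ 583 kip·ft

Tension: T = A_s f_y = 3.7 × 75 = 277.5 kips.
Try a within the flange: a = T/(0.85 f'_c b_f) = 277.5/(0.85 × 4.5 × 61) = 1.189 in.
Since a = 1.189 ≤ h_f = 4.6 in, the stress block lies entirely in the flange; analyse as a rectangular beam of width b_f.
M_n = T(d − a/2) = 277.5 × (25.8 − 0.5945) = 6994.5 kip·in.
M_n = 6994.5/12 = 582.88 kip·ft.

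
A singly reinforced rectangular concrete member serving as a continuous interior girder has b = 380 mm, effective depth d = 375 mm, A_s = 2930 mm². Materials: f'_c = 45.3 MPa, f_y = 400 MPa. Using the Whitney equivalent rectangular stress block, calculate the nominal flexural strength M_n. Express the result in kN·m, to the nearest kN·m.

T = A_s f_y = 2930 × 400 = 1172000 N = 1172 kN.
From C = T: a = T/(0.85 f'_c b) = 1172000/(0.85 × 45.3 × 380) = 80.10 mm.
M_n = T(d − a/2) = 1172 kN × (375 − 40.05) mm = 392.56 kN·m.

M_n ≈ 393 kN·m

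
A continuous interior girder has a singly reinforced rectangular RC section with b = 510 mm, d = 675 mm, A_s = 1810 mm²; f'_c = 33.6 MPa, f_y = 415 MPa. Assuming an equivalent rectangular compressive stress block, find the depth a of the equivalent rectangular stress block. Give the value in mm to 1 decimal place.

T = A_s f_y = 1810 × 415 = 751150 N = 751.15 kN.
Setting C = 0.85 f'_c a b equal to T: a = 751150/(0.85 × 33.6 × 510) = 51.6 mm.

a ≈ 51.6 mm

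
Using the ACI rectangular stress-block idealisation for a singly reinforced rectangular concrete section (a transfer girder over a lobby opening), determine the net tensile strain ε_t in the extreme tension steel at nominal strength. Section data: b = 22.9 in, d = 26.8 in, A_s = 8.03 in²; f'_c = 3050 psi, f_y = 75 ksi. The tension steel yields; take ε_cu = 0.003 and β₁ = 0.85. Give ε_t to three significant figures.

a = A_s f_y/(0.85 f'_c b) = 10.144 in.
β₁ = 0.85, so c = a/β₁ = 10.144/0.85 = 11.934 in.
From the linear strain diagram with ε_cu = 0.003: ε_t = 0.003 (d − c)/c = 0.003 × (26.8 − 11.934)/11.934 = 0.00374.
ε_t < 0.004 — the section is over-reinforced for flexure under ACI limits.

ε_t ≈ 0.00374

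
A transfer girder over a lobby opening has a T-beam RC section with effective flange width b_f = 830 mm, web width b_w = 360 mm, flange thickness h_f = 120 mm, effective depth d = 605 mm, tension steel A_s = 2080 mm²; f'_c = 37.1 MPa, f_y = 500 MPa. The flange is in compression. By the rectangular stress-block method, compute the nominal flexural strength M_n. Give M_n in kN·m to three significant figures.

Tension: T = A_s f_y = 2080 × 500 = 1040000 N.
Try a within the flange: a = T/(0.85 f'_c b_f) = 1040000/(0.85 × 37.1 × 830) = 39.73 mm.
Since a = 39.73 ≤ h_f = 120 mm, the stress block lies entirely in the flange; analyse as a rectangular beam of width b_f.
M_n = T(d − a/2) = 1040000 × (605 − 19.865) = 608.54 × 10⁶ N·mm.
M_n = 608.54 kN·m.

M_n ≈ 609 kN·m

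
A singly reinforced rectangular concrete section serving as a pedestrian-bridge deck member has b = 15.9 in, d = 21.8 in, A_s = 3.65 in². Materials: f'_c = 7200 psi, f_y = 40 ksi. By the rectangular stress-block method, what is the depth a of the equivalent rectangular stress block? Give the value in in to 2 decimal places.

a ≈ 1.50 in

T = A_s f_y = 3.65 × 40 = 146 kips.
a = T/(0.85 f'_c b) = 146/(0.85 × 7.2 × 15.9) = 1.50 in.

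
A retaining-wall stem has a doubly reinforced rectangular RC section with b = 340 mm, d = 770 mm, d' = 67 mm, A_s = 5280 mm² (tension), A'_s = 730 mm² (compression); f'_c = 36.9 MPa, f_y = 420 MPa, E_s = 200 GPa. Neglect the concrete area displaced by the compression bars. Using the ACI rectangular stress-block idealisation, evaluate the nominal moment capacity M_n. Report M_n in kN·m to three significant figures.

Assume both tension and compression steel yield.
Net tension couple steel: A_s − A'_s = 4550 mm².
a = (A_s − A'_s) f_y / (0.85 f'_c b) = 1911000/(0.85 × 36.9 × 340) = 179.20 mm.
c = a/β₁ = 179.20/0.786 = 227.99 mm; ε'_s = 0.003(c − d')/c = 0.0021 ≥ f_y/E_s = 0.0021, so compression steel does yield.
M_n = (A_s − A'_s) f_y (d − a/2) + A'_s f_y (d − d') = [1911000 × (770 − 89.6) + 306600 × (770 − 67)] × 10⁻⁶ = 1300.24 + 215.54 = 1515.78 kN·m.

M_n ≈ 1520 kN·m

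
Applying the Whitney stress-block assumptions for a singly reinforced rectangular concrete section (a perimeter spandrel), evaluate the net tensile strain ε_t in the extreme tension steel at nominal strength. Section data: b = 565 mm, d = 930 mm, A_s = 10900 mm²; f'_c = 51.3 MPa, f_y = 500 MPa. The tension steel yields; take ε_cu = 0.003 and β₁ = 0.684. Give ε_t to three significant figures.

ε_t ≈ 0.00563

a = A_s f_y/(0.85 f'_c b) = 221.21 mm.
β₁ = 0.684, so c = a/β₁ = 221.21/0.684 = 323.41 mm.
From the linear strain diagram with ε_cu = 0.003: ε_t = 0.003 (d − c)/c = 0.003 × (930 − 323.41)/323.41 = 0.00563.
Since ε_t ≥ 0.005, the section is tension-controlled.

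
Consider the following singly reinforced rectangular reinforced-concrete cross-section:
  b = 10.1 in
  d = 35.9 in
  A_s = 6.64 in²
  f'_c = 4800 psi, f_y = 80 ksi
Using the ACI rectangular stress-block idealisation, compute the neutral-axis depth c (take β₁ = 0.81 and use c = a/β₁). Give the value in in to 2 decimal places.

c ≈ 15.91 in

T = A_s f_y = 6.64 × 80 = 531.2 kips.
a = T/(0.85 f'_c b) = 531.2/(0.85 × 4.8 × 10.1) = 12.8907 in.
With β₁ = 0.81, c = a/β₁ = 12.8907/0.81 = 15.91 in.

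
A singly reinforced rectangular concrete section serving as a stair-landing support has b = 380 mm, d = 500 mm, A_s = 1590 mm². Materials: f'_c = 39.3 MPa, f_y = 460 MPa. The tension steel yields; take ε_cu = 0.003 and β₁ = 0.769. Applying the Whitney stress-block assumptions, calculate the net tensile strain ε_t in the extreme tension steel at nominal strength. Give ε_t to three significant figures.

ε_t ≈ 0.0170

a = A_s f_y/(0.85 f'_c b) = 57.62 mm.
β₁ = 0.769, so c = a/β₁ = 57.62/0.769 = 74.93 mm.
From the linear strain diagram with ε_cu = 0.003: ε_t = 0.003 (d − c)/c = 0.003 × (500 − 74.93)/74.93 = 0.0170.
Since ε_t ≥ 0.005, the section is tension-controlled.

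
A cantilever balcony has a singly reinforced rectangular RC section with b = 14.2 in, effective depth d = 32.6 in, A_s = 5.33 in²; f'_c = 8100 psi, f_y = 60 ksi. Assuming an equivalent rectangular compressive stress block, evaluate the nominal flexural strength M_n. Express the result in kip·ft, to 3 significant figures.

M_n ≈ 825 kip·ft

T = A_s f_y = 5.33 × 60 = 319.8 kips.
a = T/(0.85 f'_c b) = 319.8/(0.85 × 8.1 × 14.2) = 3.271 in.
M_n = T(d − a/2) = 319.8 × (32.6 − 1.6355) = 9902.4 kip·in = 9902.4/12 = 825.20 kip·ft.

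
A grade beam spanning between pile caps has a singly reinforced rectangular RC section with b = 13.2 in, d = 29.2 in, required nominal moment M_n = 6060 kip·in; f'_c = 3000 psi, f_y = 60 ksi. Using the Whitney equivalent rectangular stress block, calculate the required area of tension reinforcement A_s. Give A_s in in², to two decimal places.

From M_n = 0.85 f'_c a b (d − a/2):
a = d − √(d² − 2M_n/(0.85 f'_c b)) = 29.2 − √(29.2² − 2 × 6060/(0.85 × 3 × 13.2)) = 7.006 in.
A_s = 0.85 f'_c a b / f_y = 0.85 × 3 × 7.006 × 13.2 / 60 = 3.930 in².

A_s ≈ 3.93 in²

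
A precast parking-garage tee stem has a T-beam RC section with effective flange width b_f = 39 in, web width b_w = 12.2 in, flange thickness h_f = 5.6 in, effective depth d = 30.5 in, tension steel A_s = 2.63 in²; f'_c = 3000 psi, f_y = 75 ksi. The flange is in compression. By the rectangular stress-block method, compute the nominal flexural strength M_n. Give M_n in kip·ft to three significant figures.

Tension: T = A_s f_y = 2.63 × 75 = 197.25 kips.
Try a within the flange: a = T/(0.85 f'_c b_f) = 197.25/(0.85 × 3 × 39) = 1.983 in.
Since a = 1.983 ≤ h_f = 5.6 in, the stress block lies entirely in the flange; analyse as a rectangular beam of width b_f.
M_n = T(d − a/2) = 197.25 × (30.5 − 0.9915) = 5820.6 kip·in.
M_n = 5820.6/12 = 485.05 kip·ft.

M_n ≈ 485 kip·ft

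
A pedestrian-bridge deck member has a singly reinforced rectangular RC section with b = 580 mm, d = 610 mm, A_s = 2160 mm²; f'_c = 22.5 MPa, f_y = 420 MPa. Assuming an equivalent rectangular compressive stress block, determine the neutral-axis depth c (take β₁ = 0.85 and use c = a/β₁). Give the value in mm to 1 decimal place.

c ≈ 96.2 mm

T = A_s f_y = 2160 × 420 = 907200 N = 907.2 kN.
Setting C = 0.85 f'_c a b equal to T: a = 907200/(0.85 × 22.5 × 580) = 81.785 mm.
With β₁ = 0.85, c = a/β₁ = 81.785/0.85 = 96.2 mm.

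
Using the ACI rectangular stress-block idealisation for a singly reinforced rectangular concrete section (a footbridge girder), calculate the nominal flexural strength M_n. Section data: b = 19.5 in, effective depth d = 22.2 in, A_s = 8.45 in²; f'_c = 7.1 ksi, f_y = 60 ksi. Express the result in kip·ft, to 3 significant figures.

T = A_s f_y = 8.45 × 60 = 507 kips.
a = T/(0.85 f'_c b) = 507/(0.85 × 7.1 × 19.5) = 4.308 in.
M_n = T(d − a/2) = 507 × (22.2 − 2.154) = 10163.3 kip·in = 10163.3/12 = 846.94 kip·ft.

M_n ≈ 847 kip·ft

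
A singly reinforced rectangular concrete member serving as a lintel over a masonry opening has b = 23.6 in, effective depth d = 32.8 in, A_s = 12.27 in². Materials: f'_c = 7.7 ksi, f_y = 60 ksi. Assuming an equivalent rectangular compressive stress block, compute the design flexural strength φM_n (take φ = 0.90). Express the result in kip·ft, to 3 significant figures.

φM_n ≈ 1680 kip·ft

T = A_s f_y = 12.27 × 60 = 736.2 kips.
a = T/(0.85 f'_c b) = 736.2/(0.85 × 7.7 × 23.6) = 4.766 in.
M_n = T(d − a/2) = 736.2 × (32.8 − 2.383) = 22393.0 kip·in = 22393.0/12 = 1866.08 kip·ft.
φM_n = 0.90 × 1866.08 = 1679.47 kip·ft.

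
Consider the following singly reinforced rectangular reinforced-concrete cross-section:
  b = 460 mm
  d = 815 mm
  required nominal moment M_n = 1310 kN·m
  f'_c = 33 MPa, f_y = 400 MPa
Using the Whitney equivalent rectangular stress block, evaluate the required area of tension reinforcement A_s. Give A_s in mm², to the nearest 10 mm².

A_s ≈ 4380 mm²

With M_n = 0.85 f'_c a b (d − a/2), solve the quadratic for a:
a = d − √(d² − 2M_n/(0.85 f'_c b)) = 815 − √(815² − 2 × 1310×10⁶/(0.85 × 33 × 460)) = 135.90 mm.
A_s = 0.85 f'_c a b / f_y = 0.85 × 33 × 135.90 × 460 / 400 = 4383.8 mm².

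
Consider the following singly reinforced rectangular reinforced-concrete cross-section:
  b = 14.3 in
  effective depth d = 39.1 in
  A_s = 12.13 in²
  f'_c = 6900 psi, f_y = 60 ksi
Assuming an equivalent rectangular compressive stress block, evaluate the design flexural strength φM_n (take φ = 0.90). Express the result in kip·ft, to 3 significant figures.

φM_n ≈ 1900 kip·ft

T = A_s f_y = 12.13 × 60 = 727.8 kips.
a = T/(0.85 f'_c b) = 727.8/(0.85 × 6.9 × 14.3) = 8.678 in.
M_n = T(d − a/2) = 727.8 × (39.1 − 4.339) = 25299.1 kip·in = 25299.1/12 = 2108.26 kip·ft.
φM_n = 0.90 × 2108.26 = 1897.43 kip·ft.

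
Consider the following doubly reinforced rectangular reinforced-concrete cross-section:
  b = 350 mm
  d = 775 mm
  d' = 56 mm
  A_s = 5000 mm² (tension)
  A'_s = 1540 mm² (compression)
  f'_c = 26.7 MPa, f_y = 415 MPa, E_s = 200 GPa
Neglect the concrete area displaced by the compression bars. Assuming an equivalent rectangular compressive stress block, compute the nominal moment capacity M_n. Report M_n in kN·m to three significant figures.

M_n ≈ 1440 kN·m

Assume both tension and compression steel yield.
Net tension couple steel: A_s − A'_s = 3460 mm².
a = (A_s − A'_s) f_y / (0.85 f'_c b) = 1435900/(0.85 × 26.7 × 350) = 180.77 mm.
c = a/β₁ = 180.77/0.85 = 212.67 mm; ε'_s = 0.003(c − d')/c = 0.0022 ≥ f_y/E_s = 0.0021, so compression steel does yield.
M_n = (A_s − A'_s) f_y (d − a/2) + A'_s f_y (d − d') = [1435900 × (775 − 90.385) + 639100 × (775 − 56)] × 10⁻⁶ = 983.04 + 459.51 = 1442.55 kN·m.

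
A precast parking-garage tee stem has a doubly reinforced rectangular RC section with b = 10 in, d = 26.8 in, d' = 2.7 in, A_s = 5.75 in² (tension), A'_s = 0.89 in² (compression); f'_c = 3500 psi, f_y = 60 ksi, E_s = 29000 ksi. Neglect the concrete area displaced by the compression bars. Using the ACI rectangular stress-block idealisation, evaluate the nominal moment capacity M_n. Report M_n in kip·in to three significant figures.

Assume both steels yield.
a = (A_s − A'_s) f_y/(0.85 f'_c b) = (5.75 − 0.89) × 60/(0.85 × 3.5 × 10) = 9.802 in.
c = a/β₁ = 9.802/0.85 = 11.532 in; ε'_s = 0.003(c − d')/c = 0.0023 ≥ ε_y = 0.0021, so the compression steel yields.
M_n = (A_s − A'_s) f_y (d − a/2) + A'_s f_y (d − d') = 291.6 × (26.8 − 4.901) + 53.4 × (26.8 − 2.7) = 6385.7 + 1286.9 = 7672.6 kip·in.

M_n ≈ 7670 kip·in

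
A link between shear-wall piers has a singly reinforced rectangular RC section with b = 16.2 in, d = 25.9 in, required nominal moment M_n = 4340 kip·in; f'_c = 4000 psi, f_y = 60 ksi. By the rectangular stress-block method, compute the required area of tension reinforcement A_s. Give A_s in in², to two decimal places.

A_s ≈ 2.98 in²

From M_n = 0.85 f'_c a b (d − a/2):
a = d − √(d² − 2M_n/(0.85 f'_c b)) = 25.9 − √(25.9² − 2 × 4340/(0.85 × 4 × 16.2)) = 3.246 in.
A_s = 0.85 f'_c a b / f_y = 0.85 × 4 × 3.246 × 16.2 / 60 = 2.980 in².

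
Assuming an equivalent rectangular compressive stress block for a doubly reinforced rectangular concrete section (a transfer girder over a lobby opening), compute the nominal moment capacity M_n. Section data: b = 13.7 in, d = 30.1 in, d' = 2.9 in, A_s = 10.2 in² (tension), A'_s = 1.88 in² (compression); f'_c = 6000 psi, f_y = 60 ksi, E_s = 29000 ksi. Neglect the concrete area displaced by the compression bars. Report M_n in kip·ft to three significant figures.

M_n ≈ 1360 kip·ft

Assume both steels yield.
a = (A_s − A'_s) f_y/(0.85 f'_c b) = (10.2 − 1.88) × 60/(0.85 × 6 × 13.7) = 7.145 in.
c = a/β₁ = 7.145/0.75 = 9.527 in; ε'_s = 0.003(c − d')/c = 0.0021 ≥ ε_y = 0.0021, so the compression steel yields.
M_n = (A_s − A'_s) f_y (d − a/2) + A'_s f_y (d − d') = 499.2 × (30.1 − 3.5725) + 112.8 × (30.1 − 2.9) = 13242.5 + 3068.2 = 16310.7 kip·in = 16310.7/12 = 1359.23 kip·ft.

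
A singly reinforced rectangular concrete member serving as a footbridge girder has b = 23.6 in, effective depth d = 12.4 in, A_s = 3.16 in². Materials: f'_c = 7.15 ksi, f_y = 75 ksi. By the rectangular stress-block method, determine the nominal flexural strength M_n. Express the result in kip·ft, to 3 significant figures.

T = A_s f_y = 3.16 × 75 = 237 kips.
a = T/(0.85 f'_c b) = 237/(0.85 × 7.15 × 23.6) = 1.652 in.
M_n = T(d − a/2) = 237 × (12.4 − 0.826) = 2743.0 kip·in = 2743.0/12 = 228.58 kip·ft.

M_n ≈ 229 kip·ft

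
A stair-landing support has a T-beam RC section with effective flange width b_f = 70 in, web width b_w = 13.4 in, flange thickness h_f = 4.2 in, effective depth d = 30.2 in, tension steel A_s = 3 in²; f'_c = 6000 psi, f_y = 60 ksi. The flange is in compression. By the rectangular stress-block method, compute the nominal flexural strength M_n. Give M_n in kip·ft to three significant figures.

Tension: T = A_s f_y = 3 × 60 = 180 kips.
Try a within the flange: a = T/(0.85 f'_c b_f) = 180/(0.85 × 6 × 70) = 0.504 in.
Since a = 0.504 ≤ h_f = 4.2 in, the stress block lies entirely in the flange; analyse as a rectangular beam of width b_f.
M_n = T(d − a/2) = 180 × (30.2 − 0.252) = 5390.6 kip·in.
M_n = 5390.6/12 = 449.22 kip·ft.

M_n ≈ 449 kip·ft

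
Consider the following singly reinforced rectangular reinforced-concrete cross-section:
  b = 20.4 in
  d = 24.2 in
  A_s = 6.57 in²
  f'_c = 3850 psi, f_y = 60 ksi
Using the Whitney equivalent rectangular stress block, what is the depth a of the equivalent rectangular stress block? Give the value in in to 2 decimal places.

T = A_s f_y = 6.57 × 60 = 394.2 kips.
a = T/(0.85 f'_c b) = 394.2/(0.85 × 3.85 × 20.4) = 5.90 in.

a ≈ 5.90 in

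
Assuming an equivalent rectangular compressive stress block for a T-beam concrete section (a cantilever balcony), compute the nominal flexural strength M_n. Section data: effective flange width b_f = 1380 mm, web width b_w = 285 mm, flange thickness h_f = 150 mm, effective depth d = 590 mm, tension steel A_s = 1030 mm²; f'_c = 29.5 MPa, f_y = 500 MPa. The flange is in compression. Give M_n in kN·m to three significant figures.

Tension: T = A_s f_y = 1030 × 500 = 515000 N.
Try a within the flange: a = T/(0.85 f'_c b_f) = 515000/(0.85 × 29.5 × 1380) = 14.88 mm.
Since a = 14.88 ≤ h_f = 150 mm, the stress block lies entirely in the flange; analyse as a rectangular beam of width b_f.
M_n = T(d − a/2) = 515000 × (590 − 7.44) = 300.02 × 10⁶ N·mm.
M_n = 300.02 kN·m.

M_n ≈ 300 kN·m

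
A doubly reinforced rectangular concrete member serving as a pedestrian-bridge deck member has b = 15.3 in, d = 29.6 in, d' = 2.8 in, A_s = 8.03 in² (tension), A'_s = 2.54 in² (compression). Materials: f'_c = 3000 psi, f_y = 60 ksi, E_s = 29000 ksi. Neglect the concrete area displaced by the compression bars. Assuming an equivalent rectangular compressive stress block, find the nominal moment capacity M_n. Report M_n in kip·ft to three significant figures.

Assume both steels yield.
a = (A_s − A'_s) f_y/(0.85 f'_c b) = (8.03 − 2.54) × 60/(0.85 × 3 × 15.3) = 8.443 in.
c = a/β₁ = 8.443/0.85 = 9.933 in; ε'_s = 0.003(c − d')/c = 0.0022 ≥ ε_y = 0.0021, so the compression steel yields.
M_n = (A_s − A'_s) f_y (d − a/2) + A'_s f_y (d − d') = 329.4 × (29.6 − 4.2215) + 152.4 × (29.6 − 2.8) = 8359.7 + 4084.3 = 12444.0 kip·in = 12444.0/12 = 1037.00 kip·ft.

M_n ≈ 1040 kip·ft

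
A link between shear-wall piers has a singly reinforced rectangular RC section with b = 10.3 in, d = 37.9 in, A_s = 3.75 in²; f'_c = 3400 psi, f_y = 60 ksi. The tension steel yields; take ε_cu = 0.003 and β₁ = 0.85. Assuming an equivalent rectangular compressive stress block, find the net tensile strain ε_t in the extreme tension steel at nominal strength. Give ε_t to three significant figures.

ε_t ≈ 0.00979

a = A_s f_y/(0.85 f'_c b) = 7.559 in.
β₁ = 0.85, so c = a/β₁ = 7.559/0.85 = 8.893 in.
From the linear strain diagram with ε_cu = 0.003: ε_t = 0.003 (d − c)/c = 0.003 × (37.9 − 8.893)/8.893 = 0.00979.
Since ε_t ≥ 0.005, the section is tension-controlled.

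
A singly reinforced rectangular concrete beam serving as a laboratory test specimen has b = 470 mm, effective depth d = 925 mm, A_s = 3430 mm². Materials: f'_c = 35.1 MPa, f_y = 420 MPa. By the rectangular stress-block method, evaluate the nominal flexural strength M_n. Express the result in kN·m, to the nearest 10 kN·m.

T = A_s f_y = 3430 × 420 = 1440600 N = 1440.6 kN.
From C = T: a = T/(0.85 f'_c b) = 1440600/(0.85 × 35.1 × 470) = 102.74 mm.
M_n = T(d − a/2) = 1440.6 kN × (925 − 51.37) mm = 1258.55 kN·m.

M_n ≈ 1260 kN·m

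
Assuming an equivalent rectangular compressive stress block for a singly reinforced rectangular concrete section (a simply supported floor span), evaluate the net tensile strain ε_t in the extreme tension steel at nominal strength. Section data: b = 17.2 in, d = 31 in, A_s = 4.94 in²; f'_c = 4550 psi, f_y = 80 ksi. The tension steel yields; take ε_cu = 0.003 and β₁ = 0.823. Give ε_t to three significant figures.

a = A_s f_y/(0.85 f'_c b) = 5.941 in.
β₁ = 0.823, so c = a/β₁ = 5.941/0.823 = 7.219 in.
From the linear strain diagram with ε_cu = 0.003: ε_t = 0.003 (d − c)/c = 0.003 × (31 − 7.219)/7.219 = 0.00988.
Since ε_t ≥ 0.005, the section is tension-controlled.

ε_t ≈ 0.00988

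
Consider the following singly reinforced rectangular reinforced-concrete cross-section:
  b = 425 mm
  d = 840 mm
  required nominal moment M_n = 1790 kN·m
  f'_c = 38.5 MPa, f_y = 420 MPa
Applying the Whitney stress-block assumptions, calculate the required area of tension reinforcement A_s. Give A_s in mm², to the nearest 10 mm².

With M_n = 0.85 f'_c a b (d − a/2), solve the quadratic for a:
a = d − √(d² − 2M_n/(0.85 f'_c b)) = 840 − √(840² − 2 × 1790×10⁶/(0.85 × 38.5 × 425)) = 170.53 mm.
A_s = 0.85 f'_c a b / f_y = 0.85 × 38.5 × 170.53 × 425 / 420 = 5647.0 mm².

A_s ≈ 5650 mm²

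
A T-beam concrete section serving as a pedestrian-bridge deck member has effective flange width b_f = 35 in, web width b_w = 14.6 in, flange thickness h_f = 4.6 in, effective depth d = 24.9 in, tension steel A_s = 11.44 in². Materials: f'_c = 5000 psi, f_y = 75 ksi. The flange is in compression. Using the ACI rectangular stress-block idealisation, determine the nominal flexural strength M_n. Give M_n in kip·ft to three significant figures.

M_n ≈ 1560 kip·ft

Tension: T = A_s f_y = 11.44 × 75 = 858 kips.
Try a within the flange: a = T/(0.85 f'_c b_f) = 858/(0.85 × 5 × 35) = 5.768 in.
a = 5.768 > h_f = 4.6 in: the block extends into the web. Split into flange-overhang and web parts.
C_f = 0.85 f'_c (b_f − b_w) h_f = 0.85 × 5 × (35 − 14.6) × 4.6 = 398.8 kips.
Remaining web compression depth: a_w = (T − C_f)/(0.85 f'_c b_w) = (858 − 398.8)/(0.85 × 5 × 14.6) = 7.400 in.
M_n = C_f(d − h_f/2) + (T − C_f)(d − a_w/2) = 398.8 × (24.9 − 2.3) + 459.2 × (24.9 − 3.7) = 9012.9 + 9735.0 = 18747.9 kip·in.
M_n = 18747.9/12 = 1562.33 kip·ft.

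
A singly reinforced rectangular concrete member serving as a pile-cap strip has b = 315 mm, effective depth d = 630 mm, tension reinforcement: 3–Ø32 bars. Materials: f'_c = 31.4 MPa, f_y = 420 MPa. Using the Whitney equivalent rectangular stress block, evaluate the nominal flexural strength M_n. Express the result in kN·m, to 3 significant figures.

A_s = 3 × 804 = 2412 mm².
T = A_s f_y = 2412 × 420 = 1013040 N = 1013.04 kN.
From C = T: a = T/(0.85 f'_c b) = 1013040/(0.85 × 31.4 × 315) = 120.49 mm.
M_n = T(d − a/2) = 1013.04 kN × (630 − 60.245) mm = 577.18 kN·m.

M_n ≈ 577 kN·m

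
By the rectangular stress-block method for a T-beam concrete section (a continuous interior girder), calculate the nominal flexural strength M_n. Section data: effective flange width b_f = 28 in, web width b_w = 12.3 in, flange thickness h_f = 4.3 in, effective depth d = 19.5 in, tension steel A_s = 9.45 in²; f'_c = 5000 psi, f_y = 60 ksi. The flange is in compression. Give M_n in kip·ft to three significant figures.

Tension: T = A_s f_y = 9.45 × 60 = 567 kips.
Try a within the flange: a = T/(0.85 f'_c b_f) = 567/(0.85 × 5 × 28) = 4.765 in.
a = 4.765 > h_f = 4.3 in: the block extends into the web. Split into flange-overhang and web parts.
C_f = 0.85 f'_c (b_f − b_w) h_f = 0.85 × 5 × (28 − 12.3) × 4.3 = 286.9 kips.
Remaining web compression depth: a_w = (T − C_f)/(0.85 f'_c b_w) = (567 − 286.9)/(0.85 × 5 × 12.3) = 5.358 in.
M_n = C_f(d − h_f/2) + (T − C_f)(d − a_w/2) = 286.9 × (19.5 − 2.15) + 280.1 × (19.5 − 2.679) = 4977.7 + 4711.6 = 9689.3 kip·in.
M_n = 9689.3/12 = 807.44 kip·ft.

M_n ≈ 807 kip·ft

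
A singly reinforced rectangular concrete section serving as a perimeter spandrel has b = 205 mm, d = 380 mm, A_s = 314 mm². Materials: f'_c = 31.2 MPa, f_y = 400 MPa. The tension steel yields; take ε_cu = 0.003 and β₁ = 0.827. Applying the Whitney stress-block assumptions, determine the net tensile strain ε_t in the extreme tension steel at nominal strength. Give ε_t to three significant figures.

ε_t ≈ 0.0378

a = A_s f_y/(0.85 f'_c b) = 23.10 mm.
β₁ = 0.827, so c = a/β₁ = 23.10/0.827 = 27.93 mm.
From the linear strain diagram with ε_cu = 0.003: ε_t = 0.003 (d − c)/c = 0.003 × (380 − 27.93)/27.93 = 0.0378.
Since ε_t ≥ 0.005, the section is tension-controlled.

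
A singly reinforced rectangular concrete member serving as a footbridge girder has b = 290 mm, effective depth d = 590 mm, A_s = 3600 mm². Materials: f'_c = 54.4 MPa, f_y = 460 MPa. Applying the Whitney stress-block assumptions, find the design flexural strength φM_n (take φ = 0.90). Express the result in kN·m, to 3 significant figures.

T = A_s f_y = 3600 × 460 = 1656000 N = 1656 kN.
From C = T: a = T/(0.85 f'_c b) = 1656000/(0.85 × 54.4 × 290) = 123.49 mm.
M_n = T(d − a/2) = 1656 kN × (590 − 61.745) mm = 874.79 kN·m.
φM_n = 0.90 × 874.79 = 787.31 kN·m.

φM_n ≈ 787 kN·m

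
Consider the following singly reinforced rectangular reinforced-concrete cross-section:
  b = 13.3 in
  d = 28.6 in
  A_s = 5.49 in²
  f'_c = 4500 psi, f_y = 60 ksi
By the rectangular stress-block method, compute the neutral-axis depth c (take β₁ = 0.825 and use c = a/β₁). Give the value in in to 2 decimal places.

T = A_s f_y = 5.49 × 60 = 329.4 kips.
a = T/(0.85 f'_c b) = 329.4/(0.85 × 4.5 × 13.3) = 6.4750 in.
With β₁ = 0.825, c = a/β₁ = 6.4750/0.825 = 7.85 in.

c ≈ 7.85 in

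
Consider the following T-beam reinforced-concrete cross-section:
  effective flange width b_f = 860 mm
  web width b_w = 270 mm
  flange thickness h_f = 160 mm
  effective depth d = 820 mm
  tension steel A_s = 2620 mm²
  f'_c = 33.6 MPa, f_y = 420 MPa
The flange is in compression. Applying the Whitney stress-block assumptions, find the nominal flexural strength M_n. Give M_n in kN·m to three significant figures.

M_n ≈ 878 kN·m

Tension: T = A_s f_y = 2620 × 420 = 1100400 N.
Try a within the flange: a = T/(0.85 f'_c b_f) = 1100400/(0.85 × 33.6 × 860) = 44.80 mm.
Since a = 44.80 ≤ h_f = 160 mm, the stress block lies entirely in the flange; analyse as a rectangular beam of width b_f.
M_n = T(d − a/2) = 1100400 × (820 − 22.4) = 877.68 × 10⁶ N·mm.
M_n = 877.68 kN·m.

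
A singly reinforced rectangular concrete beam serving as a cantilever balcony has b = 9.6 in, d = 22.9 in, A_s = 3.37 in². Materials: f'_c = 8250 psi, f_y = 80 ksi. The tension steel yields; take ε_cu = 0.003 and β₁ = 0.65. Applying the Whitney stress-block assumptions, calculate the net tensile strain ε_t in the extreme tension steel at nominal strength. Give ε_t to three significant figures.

a = A_s f_y/(0.85 f'_c b) = 4.005 in.
β₁ = 0.65, so c = a/β₁ = 4.005/0.65 = 6.162 in.
From the linear strain diagram with ε_cu = 0.003: ε_t = 0.003 (d − c)/c = 0.003 × (22.9 − 6.162)/6.162 = 0.00815.
Since ε_t ≥ 0.005, the section is tension-controlled.

ε_t ≈ 0.00815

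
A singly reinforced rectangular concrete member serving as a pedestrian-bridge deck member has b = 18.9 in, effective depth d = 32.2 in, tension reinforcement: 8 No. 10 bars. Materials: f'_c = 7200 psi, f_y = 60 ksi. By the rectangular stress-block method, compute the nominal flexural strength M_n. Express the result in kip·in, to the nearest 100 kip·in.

A_s = 8 × 1.27 = 10.16 in².
T = A_s f_y = 10.16 × 60 = 609.6 kips.
a = T/(0.85 f'_c b) = 609.6/(0.85 × 7.2 × 18.9) = 5.270 in.
M_n = T(d − a/2) = 609.6 × (32.2 − 2.635) = 18022.8 kip·in.

M_n ≈ 18000 kip·in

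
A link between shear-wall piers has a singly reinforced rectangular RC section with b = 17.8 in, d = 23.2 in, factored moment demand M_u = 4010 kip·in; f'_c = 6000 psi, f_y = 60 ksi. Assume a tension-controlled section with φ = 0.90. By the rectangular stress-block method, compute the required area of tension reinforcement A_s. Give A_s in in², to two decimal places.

M_n = M_u/φ = 4010/0.90 = 4455.56 kip·in.
From M_n = 0.85 f'_c a b (d − a/2):
a = d − √(d² − 2M_n/(0.85 f'_c b)) = 23.2 − √(23.2² − 2 × 4455.56/(0.85 × 6 × 17.8)) = 2.222 in.
A_s = 0.85 f'_c a b / f_y = 0.85 × 6 × 2.222 × 17.8 / 60 = 3.362 in².

A_s ≈ 3.36 in²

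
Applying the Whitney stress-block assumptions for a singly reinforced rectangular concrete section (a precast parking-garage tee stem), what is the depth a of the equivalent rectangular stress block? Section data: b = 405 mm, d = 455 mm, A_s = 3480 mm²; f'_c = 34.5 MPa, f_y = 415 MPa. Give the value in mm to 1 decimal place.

T = A_s f_y = 3480 × 415 = 1444200 N = 1444.2 kN.
Setting C = 0.85 f'_c a b equal to T: a = 1444200/(0.85 × 34.5 × 405) = 121.6 mm.

a ≈ 121.6 mm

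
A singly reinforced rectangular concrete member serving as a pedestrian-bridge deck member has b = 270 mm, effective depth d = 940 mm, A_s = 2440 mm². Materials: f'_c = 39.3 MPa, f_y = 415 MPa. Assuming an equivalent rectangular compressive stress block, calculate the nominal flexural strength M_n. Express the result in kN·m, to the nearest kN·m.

T = A_s f_y = 2440 × 415 = 1012600 N = 1012.6 kN.
From C = T: a = T/(0.85 f'_c b) = 1012600/(0.85 × 39.3 × 270) = 112.27 mm.
M_n = T(d − a/2) = 1012.6 kN × (940 − 56.135) mm = 895.00 kN·m.

M_n ≈ 895 kN·m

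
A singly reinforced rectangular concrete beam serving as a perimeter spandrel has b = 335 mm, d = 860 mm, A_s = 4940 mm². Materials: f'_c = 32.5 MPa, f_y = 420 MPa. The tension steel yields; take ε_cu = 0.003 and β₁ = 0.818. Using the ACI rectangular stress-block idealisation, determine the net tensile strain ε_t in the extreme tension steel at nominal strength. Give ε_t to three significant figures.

ε_t ≈ 0.00641

a = A_s f_y/(0.85 f'_c b) = 224.20 mm.
β₁ = 0.818, so c = a/β₁ = 224.20/0.818 = 274.08 mm.
From the linear strain diagram with ε_cu = 0.003: ε_t = 0.003 (d − c)/c = 0.003 × (860 − 274.08)/274.08 = 0.00641.
Since ε_t ≥ 0.005, the section is tension-controlled.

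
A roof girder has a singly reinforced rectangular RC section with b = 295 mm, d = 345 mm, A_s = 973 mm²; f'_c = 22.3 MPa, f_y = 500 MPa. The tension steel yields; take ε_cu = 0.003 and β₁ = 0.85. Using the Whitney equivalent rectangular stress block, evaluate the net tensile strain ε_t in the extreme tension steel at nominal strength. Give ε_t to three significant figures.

a = A_s f_y/(0.85 f'_c b) = 87.00 mm.
β₁ = 0.85, so c = a/β₁ = 87.00/0.85 = 102.35 mm.
From the linear strain diagram with ε_cu = 0.003: ε_t = 0.003 (d − c)/c = 0.003 × (345 − 102.35)/102.35 = 0.00711.
Since ε_t ≥ 0.005, the section is tension-controlled.

ε_t ≈ 0.00711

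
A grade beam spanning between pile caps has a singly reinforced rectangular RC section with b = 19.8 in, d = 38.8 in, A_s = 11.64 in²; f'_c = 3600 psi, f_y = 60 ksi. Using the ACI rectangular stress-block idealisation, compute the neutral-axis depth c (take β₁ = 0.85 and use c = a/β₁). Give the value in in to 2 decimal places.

T = A_s f_y = 11.64 × 60 = 698.4 kips.
a = T/(0.85 f'_c b) = 698.4/(0.85 × 3.6 × 19.8) = 11.5270 in.
With β₁ = 0.85, c = a/β₁ = 11.5270/0.85 = 13.56 in.

c ≈ 13.56 in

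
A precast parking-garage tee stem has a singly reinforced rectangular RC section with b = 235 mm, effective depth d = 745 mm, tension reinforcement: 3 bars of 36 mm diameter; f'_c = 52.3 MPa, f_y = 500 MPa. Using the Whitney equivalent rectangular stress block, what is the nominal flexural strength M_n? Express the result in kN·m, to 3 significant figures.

M_n ≈ 1030 kN·m

A_s = 3 × 1018 = 3054 mm².
T = A_s f_y = 3054 × 500 = 1527000 N = 1527 kN.
From C = T: a = T/(0.85 f'_c b) = 1527000/(0.85 × 52.3 × 235) = 146.17 mm.
M_n = T(d − a/2) = 1527 kN × (745 − 73.085) mm = 1026.01 kN·m.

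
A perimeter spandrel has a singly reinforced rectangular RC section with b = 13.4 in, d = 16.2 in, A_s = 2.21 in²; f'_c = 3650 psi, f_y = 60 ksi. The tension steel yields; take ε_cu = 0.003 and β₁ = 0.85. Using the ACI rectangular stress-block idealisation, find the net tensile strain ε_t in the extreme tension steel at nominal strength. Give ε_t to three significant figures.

a = A_s f_y/(0.85 f'_c b) = 3.190 in.
β₁ = 0.85, so c = a/β₁ = 3.190/0.85 = 3.753 in.
From the linear strain diagram with ε_cu = 0.003: ε_t = 0.003 (d − c)/c = 0.003 × (16.2 − 3.753)/3.753 = 0.00995.
Since ε_t ≥ 0.005, the section is tension-controlled.

ε_t ≈ 0.00995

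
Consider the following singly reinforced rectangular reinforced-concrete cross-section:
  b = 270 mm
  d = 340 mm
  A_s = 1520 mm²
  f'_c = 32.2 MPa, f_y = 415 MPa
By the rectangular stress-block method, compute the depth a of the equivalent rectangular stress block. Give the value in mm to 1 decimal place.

T = A_s f_y = 1520 × 415 = 630800 N = 630.8 kN.
Setting C = 0.85 f'_c a b equal to T: a = 630800/(0.85 × 32.2 × 270) = 85.4 mm.

a ≈ 85.4 mm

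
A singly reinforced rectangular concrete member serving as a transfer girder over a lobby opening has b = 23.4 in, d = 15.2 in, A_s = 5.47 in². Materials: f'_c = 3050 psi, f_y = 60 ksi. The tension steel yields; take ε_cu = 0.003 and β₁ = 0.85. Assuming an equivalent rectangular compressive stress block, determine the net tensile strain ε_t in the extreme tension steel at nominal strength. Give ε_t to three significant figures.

a = A_s f_y/(0.85 f'_c b) = 5.410 in.
β₁ = 0.85, so c = a/β₁ = 5.410/0.85 = 6.365 in.
From the linear strain diagram with ε_cu = 0.003: ε_t = 0.003 (d − c)/c = 0.003 × (15.2 − 6.365)/6.365 = 0.00416.
ε_t is between 0.004 and 0.005 — transition zone.

ε_t ≈ 0.00416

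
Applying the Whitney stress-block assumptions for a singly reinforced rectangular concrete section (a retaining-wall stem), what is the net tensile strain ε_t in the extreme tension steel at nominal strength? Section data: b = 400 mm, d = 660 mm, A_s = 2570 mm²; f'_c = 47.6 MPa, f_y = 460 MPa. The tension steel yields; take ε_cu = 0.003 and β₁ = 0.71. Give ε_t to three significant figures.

a = A_s f_y/(0.85 f'_c b) = 73.05 mm.
β₁ = 0.71, so c = a/β₁ = 73.05/0.71 = 102.89 mm.
From the linear strain diagram with ε_cu = 0.003: ε_t = 0.003 (d − c)/c = 0.003 × (660 − 102.89)/102.89 = 0.0162.
Since ε_t ≥ 0.005, the section is tension-controlled.

ε_t ≈ 0.0162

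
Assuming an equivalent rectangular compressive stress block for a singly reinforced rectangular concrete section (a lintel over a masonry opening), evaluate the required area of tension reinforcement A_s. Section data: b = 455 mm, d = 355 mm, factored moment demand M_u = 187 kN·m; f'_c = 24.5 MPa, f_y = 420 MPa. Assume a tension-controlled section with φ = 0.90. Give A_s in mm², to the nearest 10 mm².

M_n = M_u/φ = 187/0.90 = 207.778 kN·m.
With M_n = 0.85 f'_c a b (d − a/2), solve the quadratic for a:
a = d − √(d² − 2M_n/(0.85 f'_c b)) = 355 − √(355² − 2 × 207.778×10⁶/(0.85 × 24.5 × 455)) = 68.35 mm.
A_s = 0.85 f'_c a b / f_y = 0.85 × 24.5 × 68.35 × 455 / 420 = 1542.0 mm².

A_s ≈ 1540 mm²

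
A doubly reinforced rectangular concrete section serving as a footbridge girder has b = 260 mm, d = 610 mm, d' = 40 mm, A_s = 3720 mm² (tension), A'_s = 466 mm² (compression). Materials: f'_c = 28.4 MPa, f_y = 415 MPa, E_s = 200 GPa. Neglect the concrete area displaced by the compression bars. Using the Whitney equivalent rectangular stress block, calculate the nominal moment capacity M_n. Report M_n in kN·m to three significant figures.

Assume both tension and compression steel yield.
Net tension couple steel: A_s − A'_s = 3254 mm².
a = (A_s − A'_s) f_y / (0.85 f'_c b) = 1350410/(0.85 × 28.4 × 260) = 215.16 mm.
c = a/β₁ = 215.16/0.847 = 254.03 mm; ε'_s = 0.003(c − d')/c = 0.0025 ≥ f_y/E_s = 0.0021, so compression steel does yield.
M_n = (A_s − A'_s) f_y (d − a/2) + A'_s f_y (d − d') = [1350410 × (610 − 107.58) + 193390 × (610 − 40)] × 10⁻⁶ = 678.47 + 110.23 = 788.70 kN·m.

M_n ≈ 789 kN·m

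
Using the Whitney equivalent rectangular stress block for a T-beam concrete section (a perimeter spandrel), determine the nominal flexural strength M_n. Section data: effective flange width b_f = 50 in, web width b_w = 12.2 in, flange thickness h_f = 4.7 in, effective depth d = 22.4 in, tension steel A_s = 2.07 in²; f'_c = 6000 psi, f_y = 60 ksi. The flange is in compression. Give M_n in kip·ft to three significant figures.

Tension: T = A_s f_y = 2.07 × 60 = 124.2 kips.
Try a within the flange: a = T/(0.85 f'_c b_f) = 124.2/(0.85 × 6 × 50) = 0.487 in.
Since a = 0.487 ≤ h_f = 4.7 in, the stress block lies entirely in the flange; analyse as a rectangular beam of width b_f.
M_n = T(d − a/2) = 124.2 × (22.4 − 0.2435) = 2751.8 kip·in.
M_n = 2751.8/12 = 229.32 kip·ft.

M_n ≈ 229 kip·ft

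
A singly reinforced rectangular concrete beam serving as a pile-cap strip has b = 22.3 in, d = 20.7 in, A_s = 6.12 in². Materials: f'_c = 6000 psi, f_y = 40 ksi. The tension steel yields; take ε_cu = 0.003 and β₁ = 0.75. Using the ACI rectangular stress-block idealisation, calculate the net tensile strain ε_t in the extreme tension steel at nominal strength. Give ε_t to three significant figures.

ε_t ≈ 0.0186

a = A_s f_y/(0.85 f'_c b) = 2.152 in.
β₁ = 0.75, so c = a/β₁ = 2.152/0.75 = 2.869 in.
From the linear strain diagram with ε_cu = 0.003: ε_t = 0.003 (d − c)/c = 0.003 × (20.7 − 2.869)/2.869 = 0.0186.
Since ε_t ≥ 0.005, the section is tension-controlled.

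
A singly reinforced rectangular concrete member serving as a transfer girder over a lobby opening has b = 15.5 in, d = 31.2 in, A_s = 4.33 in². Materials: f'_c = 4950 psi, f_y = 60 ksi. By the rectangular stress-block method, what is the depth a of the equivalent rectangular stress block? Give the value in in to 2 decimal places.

a ≈ 3.98 in

T = A_s f_y = 4.33 × 60 = 259.8 kips.
a = T/(0.85 f'_c b) = 259.8/(0.85 × 4.95 × 15.5) = 3.98 in.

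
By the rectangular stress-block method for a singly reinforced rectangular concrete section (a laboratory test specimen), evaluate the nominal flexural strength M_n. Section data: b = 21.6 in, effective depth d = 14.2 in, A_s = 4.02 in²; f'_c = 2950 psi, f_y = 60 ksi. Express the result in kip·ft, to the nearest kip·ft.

T = A_s f_y = 4.02 × 60 = 241.2 kips.
a = T/(0.85 f'_c b) = 241.2/(0.85 × 2.95 × 21.6) = 4.453 in.
M_n = T(d − a/2) = 241.2 × (14.2 − 2.2265) = 2888.0 kip·in = 2888.0/12 = 240.67 kip·ft.

M_n ≈ 241 kip·ft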